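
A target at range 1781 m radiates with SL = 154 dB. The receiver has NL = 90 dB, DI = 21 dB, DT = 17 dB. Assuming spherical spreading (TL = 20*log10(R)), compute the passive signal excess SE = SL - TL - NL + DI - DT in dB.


Step 1: TL = 20*log10(1781) = 65.01 dB
Step 2: SE = 154 - 65.01 - 90 + 21 - 17 = 2.99

2.99 dB


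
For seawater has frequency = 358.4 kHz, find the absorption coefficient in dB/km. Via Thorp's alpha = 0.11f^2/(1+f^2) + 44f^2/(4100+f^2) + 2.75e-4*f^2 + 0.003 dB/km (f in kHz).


f^2 = 128450.56
alpha = 0.11*128450.56/(1+128450.56) + 44*128450.56/(4100+128450.56) + 2.75e-4*128450.56 + 0.003 = 78.076

78.076 dB/km


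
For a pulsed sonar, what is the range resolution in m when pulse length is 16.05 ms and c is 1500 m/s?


dR = c*tau/2 = 1500 * 16.05e-3 / 2 = 12.0375

12.0375 m


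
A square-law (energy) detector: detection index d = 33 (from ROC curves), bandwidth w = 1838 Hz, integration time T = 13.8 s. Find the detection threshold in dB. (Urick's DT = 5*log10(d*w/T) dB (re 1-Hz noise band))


DT = 5*log10(d*w/T) = 5*log10(33 * 1838 / 13.8) = 5*log10(4395.22) = 18.21

18.21 dB


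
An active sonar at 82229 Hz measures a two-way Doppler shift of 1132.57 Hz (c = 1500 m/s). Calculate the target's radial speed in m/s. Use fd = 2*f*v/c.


10.33 m/s


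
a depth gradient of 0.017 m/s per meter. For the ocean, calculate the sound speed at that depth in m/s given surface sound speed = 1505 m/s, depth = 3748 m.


c = 1505 + 0.017 * 3748 = 1568.716

1568.716 m/s


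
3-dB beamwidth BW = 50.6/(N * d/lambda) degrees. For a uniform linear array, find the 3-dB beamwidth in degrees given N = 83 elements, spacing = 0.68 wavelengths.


BW = 50.6 / (83 * 0.68) = 50.6 / 56.44 = 0.9

0.9 deg


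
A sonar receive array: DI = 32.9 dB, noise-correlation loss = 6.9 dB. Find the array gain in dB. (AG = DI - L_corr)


AG = DI - L_corr = 32.9 - 6.9 = 26.0

26.0 dB


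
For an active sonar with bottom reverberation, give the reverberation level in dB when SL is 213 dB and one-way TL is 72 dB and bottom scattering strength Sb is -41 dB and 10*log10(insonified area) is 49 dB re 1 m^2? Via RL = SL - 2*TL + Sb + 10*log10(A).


RL = SL - 2*TL + Sb + 10*log10(A) = 213 - 2*72 + (-41) + 49 = 77

77 dB


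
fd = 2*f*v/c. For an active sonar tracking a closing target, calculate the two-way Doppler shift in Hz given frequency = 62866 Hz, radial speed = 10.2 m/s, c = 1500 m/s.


fd = 2*f*v/c = 2 * 62866 * 10.2 / 1500 = 854.98

854.98 Hz


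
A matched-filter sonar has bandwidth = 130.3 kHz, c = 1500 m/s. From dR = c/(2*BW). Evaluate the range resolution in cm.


0.58 cm


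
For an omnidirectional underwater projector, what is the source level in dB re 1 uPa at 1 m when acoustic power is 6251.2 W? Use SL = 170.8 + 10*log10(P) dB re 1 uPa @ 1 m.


SL = 170.8 + 10*log10(6251.2) = 170.8 + 37.96 = 208.76

208.76 dB


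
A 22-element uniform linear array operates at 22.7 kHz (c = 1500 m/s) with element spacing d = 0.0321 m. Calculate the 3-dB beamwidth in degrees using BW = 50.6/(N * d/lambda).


Step 1: lambda = 1500/22700 = 0.06608 m
Step 2: d/lambda = 0.0321/0.06608 = 0.4858
Step 3: BW = 50.6/(N * d/lambda) = 50.6/(22 * 0.4858) = 4.73

4.73 deg


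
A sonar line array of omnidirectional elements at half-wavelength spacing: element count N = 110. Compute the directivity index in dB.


DI = 10*log10(110) = 20.41

20.41 dB


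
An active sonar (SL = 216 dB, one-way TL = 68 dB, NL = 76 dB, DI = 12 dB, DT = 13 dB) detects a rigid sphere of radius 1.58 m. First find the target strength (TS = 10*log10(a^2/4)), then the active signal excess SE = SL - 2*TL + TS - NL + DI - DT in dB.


Step 1: TS = 10*log10(1.58^2/4) = -2.05 dB
Step 2: SE = SL - 2*TL + TS - NL + DI - DT = 216 - 2*68 + (-2.05) - 76 + 12 - 13 = 0.95

0.95 dB


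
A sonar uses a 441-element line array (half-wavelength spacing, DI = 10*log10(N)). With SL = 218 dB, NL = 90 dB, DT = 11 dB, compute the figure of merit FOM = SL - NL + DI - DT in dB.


Step 1: DI = 10*log10(441) = 26.44 dB
Step 2: FOM = SL - NL + DI - DT = 218 - 90 + 26.44 - 11 = 143.44

143.44 dB


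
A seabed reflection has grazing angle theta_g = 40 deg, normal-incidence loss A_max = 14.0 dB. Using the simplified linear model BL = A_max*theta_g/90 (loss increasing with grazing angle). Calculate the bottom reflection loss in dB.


BL = A_max * theta_g / 90 = 14.0 * 40 / 90 = 6.22

6.22 dB


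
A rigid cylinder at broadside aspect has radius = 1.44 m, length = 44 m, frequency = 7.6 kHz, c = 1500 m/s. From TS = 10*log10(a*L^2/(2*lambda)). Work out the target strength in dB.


38.49 dB


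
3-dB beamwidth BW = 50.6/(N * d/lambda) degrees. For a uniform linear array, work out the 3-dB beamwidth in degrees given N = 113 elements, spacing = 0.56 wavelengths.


0.8 deg


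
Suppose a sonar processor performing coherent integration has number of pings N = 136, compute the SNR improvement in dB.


Gain = 10*log10(136) = 21.34

21.34 dB


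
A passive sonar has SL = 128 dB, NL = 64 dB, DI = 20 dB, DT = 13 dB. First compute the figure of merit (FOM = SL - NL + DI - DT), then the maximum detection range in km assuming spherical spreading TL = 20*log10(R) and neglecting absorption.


Step 1: FOM = SL - NL + DI - DT = 128 - 64 + 20 - 13 = 71 dB
Step 2: at max range FOM = TL = 20*log10(R), so R = 10^(71/20) = 3548.13 m = 3.55 km

3.55 km


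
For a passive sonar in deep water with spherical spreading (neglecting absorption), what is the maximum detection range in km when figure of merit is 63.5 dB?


At max range FOM = TL, so 20*log10(R) = 63.5
R = 10^(63.5/20) = 1496.24 m = 1.5 km

1.5 km


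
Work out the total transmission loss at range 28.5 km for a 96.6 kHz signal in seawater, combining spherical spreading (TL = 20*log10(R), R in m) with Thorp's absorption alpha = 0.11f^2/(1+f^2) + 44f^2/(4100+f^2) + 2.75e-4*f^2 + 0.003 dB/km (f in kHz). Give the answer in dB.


Step 1 (Thorp): alpha = 0.11*9331.56/(1+9331.56) + 44*9331.56/(4100+9331.56) + 2.75e-4*9331.56 + 0.003 = 33.2481 dB/km
Step 2: TL_spread = 20*log10(28500) = 89.1 dB
Step 3: TL_abs = alpha*R = 33.2481 * 28.5 = 947.57 dB
Step 4: TL_total = 89.1 + 947.57 = 1036.67

1036.67 dB


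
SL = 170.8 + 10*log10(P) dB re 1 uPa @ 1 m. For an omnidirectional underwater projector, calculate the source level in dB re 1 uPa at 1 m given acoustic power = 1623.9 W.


SL = 170.8 + 10*log10(1623.9) = 170.8 + 32.11 = 202.91

202.91 dB


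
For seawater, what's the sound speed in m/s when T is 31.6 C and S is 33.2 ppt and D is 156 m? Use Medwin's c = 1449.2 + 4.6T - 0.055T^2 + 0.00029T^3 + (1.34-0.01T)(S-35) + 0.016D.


c = 1449.2 + 4.6*31.6 - 0.055*31.6^2 + 0.00029*31.6^3 + (1.34 - 0.01*31.6)*(33.2 - 35) + 0.016*156 = 1549.44

1549.44 m/s


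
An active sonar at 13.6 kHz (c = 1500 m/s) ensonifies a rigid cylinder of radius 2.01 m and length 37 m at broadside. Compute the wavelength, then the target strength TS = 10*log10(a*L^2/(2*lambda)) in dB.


Step 1: lambda = c/f = 1500/13600 = 0.11029 m
Step 2: TS = 10*log10(a*L^2/(2*lambda)) = 10*log10(2.01*37^2/(2*0.11029)) = 40.96

40.96 dB


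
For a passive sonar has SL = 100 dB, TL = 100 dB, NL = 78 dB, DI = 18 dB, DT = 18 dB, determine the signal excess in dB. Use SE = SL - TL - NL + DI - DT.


-78 dB


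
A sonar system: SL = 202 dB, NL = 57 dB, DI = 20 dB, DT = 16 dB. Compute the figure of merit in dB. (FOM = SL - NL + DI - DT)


FOM = SL - NL + DI - DT = 202 - 57 + 20 - 16 = 149

149 dB


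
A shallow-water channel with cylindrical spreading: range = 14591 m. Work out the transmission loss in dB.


TL = 10*log10(14591) = 41.64

41.64 dB


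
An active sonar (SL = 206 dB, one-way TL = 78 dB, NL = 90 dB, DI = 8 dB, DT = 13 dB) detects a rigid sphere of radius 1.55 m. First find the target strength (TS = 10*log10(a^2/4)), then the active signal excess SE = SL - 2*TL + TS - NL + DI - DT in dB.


Step 1: TS = 10*log10(1.55^2/4) = -2.21 dB
Step 2: SE = SL - 2*TL + TS - NL + DI - DT = 206 - 2*78 + (-2.21) - 90 + 8 - 13 = -47.21

-47.21 dB


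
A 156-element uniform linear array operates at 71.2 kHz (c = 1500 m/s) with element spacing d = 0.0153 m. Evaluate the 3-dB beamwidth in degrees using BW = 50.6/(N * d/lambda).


0.45 deg


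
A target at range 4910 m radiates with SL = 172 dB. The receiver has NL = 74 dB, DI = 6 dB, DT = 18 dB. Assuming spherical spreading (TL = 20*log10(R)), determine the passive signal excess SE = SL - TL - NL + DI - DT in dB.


12.18 dB


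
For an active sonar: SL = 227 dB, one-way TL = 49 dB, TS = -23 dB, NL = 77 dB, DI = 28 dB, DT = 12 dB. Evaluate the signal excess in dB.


SE = SL - 2*TL + TS - NL + DI - DT = 227 - 2*49 + (-23) - 77 + 28 - 12 = 45

45 dB


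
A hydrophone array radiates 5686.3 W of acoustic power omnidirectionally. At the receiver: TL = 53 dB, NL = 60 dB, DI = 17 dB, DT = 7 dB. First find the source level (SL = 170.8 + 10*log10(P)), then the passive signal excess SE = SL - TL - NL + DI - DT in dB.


Step 1: SL = 170.8 + 10*log10(5686.3) = 208.35 dB
Step 2: SE = SL - TL - NL + DI - DT = 208.35 - 53 - 60 + 17 - 7 = 105.35

105.35 dB


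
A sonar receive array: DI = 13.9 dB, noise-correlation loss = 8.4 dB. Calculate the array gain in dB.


AG = DI - L_corr = 13.9 - 8.4 = 5.5

5.5 dB


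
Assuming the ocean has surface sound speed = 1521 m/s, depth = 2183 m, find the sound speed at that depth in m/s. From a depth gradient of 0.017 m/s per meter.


c = 1521 + 0.017 * 2183 = 1558.111

1558.111 m/s


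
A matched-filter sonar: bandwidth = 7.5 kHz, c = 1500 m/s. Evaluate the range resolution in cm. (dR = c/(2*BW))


10.0 cm


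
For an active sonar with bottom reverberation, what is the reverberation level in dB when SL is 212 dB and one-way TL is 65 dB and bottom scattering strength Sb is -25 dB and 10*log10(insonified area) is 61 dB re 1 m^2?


118 dB


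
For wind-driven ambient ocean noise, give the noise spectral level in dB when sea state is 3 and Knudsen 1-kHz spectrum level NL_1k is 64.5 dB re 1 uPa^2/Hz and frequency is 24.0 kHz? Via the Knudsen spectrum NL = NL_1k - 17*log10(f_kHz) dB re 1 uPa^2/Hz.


41.04 dB


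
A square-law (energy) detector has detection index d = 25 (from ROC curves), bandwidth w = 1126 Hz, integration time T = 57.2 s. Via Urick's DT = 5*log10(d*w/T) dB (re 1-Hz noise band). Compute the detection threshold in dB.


13.46 dB


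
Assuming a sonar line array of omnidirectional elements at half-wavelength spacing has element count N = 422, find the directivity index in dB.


DI = 10*log10(422) = 26.25

26.25 dB


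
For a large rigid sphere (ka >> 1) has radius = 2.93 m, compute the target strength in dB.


3.32 dB


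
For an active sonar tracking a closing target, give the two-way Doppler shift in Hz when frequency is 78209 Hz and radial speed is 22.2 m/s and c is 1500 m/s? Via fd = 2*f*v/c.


fd = 2*f*v/c = 2 * 78209 * 22.2 / 1500 = 2314.99

2314.99 Hz


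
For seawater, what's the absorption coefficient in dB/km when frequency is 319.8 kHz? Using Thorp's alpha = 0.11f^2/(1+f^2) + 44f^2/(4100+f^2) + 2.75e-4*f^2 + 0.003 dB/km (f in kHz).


f^2 = 102272.04
alpha = 0.11*102272.04/(1+102272.04) + 44*102272.04/(4100+102272.04) + 2.75e-4*102272.04 + 0.003 = 70.542

70.542 dB/km


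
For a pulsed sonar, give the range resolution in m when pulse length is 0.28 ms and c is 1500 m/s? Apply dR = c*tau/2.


0.21 m


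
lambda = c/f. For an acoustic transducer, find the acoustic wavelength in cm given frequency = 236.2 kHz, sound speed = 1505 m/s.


lambda = c/f = 1505 / 236200 = 0.0064 m = 0.64 cm

0.64 cm


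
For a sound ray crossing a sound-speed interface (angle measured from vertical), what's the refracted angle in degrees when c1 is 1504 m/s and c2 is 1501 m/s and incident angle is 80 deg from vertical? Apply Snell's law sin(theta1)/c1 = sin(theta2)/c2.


sin(theta2) = (c2/c1)*sin(theta1) = (1501/1504)*sin(80 deg) = 0.98284
theta2 = arcsin(0.98284) = 79.37

79.37 deg


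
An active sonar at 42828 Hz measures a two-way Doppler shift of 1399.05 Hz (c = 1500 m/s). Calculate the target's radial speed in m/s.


From fd = 2*f*v/c, v = c*fd/(2*f) = 1500 * 1399.05 / (2*42828) = 24.5

24.5 m/s


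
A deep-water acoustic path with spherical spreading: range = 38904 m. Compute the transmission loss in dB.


91.8 dB


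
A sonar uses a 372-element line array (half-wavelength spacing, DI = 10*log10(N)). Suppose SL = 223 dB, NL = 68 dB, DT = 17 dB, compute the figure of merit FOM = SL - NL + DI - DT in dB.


Step 1: DI = 10*log10(372) = 25.71 dB
Step 2: FOM = SL - NL + DI - DT = 223 - 68 + 25.71 - 17 = 163.71

163.71 dB


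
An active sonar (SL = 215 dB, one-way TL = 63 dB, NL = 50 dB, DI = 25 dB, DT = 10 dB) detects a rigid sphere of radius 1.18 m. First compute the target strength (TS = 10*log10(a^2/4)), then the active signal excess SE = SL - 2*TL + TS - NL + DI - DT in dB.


Step 1: TS = 10*log10(1.18^2/4) = -4.58 dB
Step 2: SE = SL - 2*TL + TS - NL + DI - DT = 215 - 2*63 + (-4.58) - 50 + 25 - 10 = 49.42

49.42 dB


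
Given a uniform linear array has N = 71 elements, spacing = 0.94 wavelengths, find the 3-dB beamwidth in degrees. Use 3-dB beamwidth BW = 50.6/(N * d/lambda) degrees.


BW = 50.6 / (71 * 0.94) = 50.6 / 66.74 = 0.76

0.76 deg


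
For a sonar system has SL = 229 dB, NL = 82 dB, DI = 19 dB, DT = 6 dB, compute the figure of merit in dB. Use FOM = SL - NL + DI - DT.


FOM = SL - NL + DI - DT = 229 - 82 + 19 - 6 = 160

160 dB


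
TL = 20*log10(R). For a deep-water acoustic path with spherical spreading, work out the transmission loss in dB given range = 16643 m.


84.42 dB


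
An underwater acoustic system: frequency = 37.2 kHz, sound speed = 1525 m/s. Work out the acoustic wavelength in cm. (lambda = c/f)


4.1 cm


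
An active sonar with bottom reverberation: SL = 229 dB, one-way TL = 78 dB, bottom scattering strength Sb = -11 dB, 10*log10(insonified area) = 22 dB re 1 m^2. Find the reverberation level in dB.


84 dB


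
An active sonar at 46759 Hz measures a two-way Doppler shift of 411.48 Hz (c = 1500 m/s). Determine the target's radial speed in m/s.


6.6 m/s


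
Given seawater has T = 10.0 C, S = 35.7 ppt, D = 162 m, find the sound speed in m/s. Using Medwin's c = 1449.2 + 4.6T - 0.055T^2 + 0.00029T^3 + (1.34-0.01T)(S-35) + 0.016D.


1493.45 m/s


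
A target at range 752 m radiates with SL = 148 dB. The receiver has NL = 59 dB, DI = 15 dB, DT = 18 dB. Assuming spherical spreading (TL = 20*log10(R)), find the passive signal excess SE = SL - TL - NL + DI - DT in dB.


Step 1: TL = 20*log10(752) = 57.52 dB
Step 2: SE = 148 - 57.52 - 59 + 15 - 18 = 28.48

28.48 dB


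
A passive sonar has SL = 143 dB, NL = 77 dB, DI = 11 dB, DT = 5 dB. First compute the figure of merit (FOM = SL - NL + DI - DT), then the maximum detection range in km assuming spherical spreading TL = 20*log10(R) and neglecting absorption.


Step 1: FOM = SL - NL + DI - DT = 143 - 77 + 11 - 5 = 72 dB
Step 2: at max range FOM = TL = 20*log10(R), so R = 10^(72/20) = 3981.07 m = 3.98 km

3.98 km


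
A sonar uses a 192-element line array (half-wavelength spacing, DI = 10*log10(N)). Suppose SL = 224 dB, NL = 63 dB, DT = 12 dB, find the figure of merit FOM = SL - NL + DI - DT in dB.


171.83 dB


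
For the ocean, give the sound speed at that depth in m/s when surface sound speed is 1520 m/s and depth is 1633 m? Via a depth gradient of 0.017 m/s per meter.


1547.761 m/s


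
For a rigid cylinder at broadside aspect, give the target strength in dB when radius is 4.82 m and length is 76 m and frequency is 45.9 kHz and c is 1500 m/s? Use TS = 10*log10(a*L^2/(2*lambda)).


lambda = 1500/45900 = 0.03268 m
TS = 10*log10(4.82*76^2/(2*0.03268)) = 56.29

56.29 dB


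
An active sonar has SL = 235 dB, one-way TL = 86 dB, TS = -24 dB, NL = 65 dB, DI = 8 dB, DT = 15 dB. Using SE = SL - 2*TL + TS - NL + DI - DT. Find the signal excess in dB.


-33 dB


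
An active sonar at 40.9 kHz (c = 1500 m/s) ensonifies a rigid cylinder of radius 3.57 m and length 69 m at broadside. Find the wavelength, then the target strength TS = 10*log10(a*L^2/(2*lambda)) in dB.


Step 1: lambda = c/f = 1500/40900 = 0.03667 m
Step 2: TS = 10*log10(a*L^2/(2*lambda)) = 10*log10(3.57*69^2/(2*0.03667)) = 53.65

53.65 dB


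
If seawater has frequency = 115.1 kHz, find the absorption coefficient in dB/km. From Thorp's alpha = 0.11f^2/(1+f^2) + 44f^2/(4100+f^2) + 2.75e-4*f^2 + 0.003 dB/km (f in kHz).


f^2 = 13248.01
alpha = 0.11*13248.01/(1+13248.01) + 44*13248.01/(4100+13248.01) + 2.75e-4*13248.01 + 0.003 = 37.357

37.357 dB/km


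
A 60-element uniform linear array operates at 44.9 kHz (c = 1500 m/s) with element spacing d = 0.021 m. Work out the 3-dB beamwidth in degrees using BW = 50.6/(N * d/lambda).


1.34 deg


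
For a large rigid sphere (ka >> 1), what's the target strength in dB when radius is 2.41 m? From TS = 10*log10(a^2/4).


TS = 10*log10(2.41^2 / 4) = 10*log10(1.452025) = 1.62

1.62 dB


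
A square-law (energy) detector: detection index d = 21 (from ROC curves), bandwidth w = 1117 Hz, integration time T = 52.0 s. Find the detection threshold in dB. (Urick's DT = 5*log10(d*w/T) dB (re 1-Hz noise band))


DT = 5*log10(d*w/T) = 5*log10(21 * 1117 / 52.0) = 5*log10(451.1) = 13.27

13.27 dB


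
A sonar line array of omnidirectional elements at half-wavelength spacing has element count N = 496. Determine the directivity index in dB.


DI = 10*log10(496) = 26.95

26.95 dB


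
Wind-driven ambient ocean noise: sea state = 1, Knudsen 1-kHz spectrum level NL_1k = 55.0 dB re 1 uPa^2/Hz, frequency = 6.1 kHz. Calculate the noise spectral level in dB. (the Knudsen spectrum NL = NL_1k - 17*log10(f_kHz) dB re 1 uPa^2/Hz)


NL = NL_1k - 17*log10(f_kHz) = 55.0 - 17*log10(6.1) = 55.0 - (13.35) = 41.65

41.65 dB


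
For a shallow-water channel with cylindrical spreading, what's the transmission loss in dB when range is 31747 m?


TL = 10*log10(31747) = 45.02

45.02 dB


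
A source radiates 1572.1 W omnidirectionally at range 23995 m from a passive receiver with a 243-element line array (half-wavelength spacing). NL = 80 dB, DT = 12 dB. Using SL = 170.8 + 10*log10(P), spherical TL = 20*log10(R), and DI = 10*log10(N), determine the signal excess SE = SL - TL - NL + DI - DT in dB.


Step 1: SL = 170.8 + 10*log10(1572.1) = 202.76 dB
Step 2: TL = 20*log10(23995) = 87.6 dB
Step 3: DI = 10*log10(243) = 23.86 dB
Step 4: SE = SL - TL - NL + DI - DT = 202.76 - 87.6 - 80 + 23.86 - 12 = 47.02

47.02 dB


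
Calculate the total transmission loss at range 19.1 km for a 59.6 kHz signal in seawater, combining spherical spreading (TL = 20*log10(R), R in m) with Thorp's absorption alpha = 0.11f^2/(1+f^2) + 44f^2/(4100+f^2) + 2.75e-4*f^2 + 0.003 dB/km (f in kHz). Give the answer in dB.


496.55 dB


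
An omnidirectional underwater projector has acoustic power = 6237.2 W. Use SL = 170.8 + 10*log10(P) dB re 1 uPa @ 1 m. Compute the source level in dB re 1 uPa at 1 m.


208.75 dB


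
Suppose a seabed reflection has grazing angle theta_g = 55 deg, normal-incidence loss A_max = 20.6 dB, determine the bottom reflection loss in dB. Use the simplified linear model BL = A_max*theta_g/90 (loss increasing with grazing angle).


12.59 dB


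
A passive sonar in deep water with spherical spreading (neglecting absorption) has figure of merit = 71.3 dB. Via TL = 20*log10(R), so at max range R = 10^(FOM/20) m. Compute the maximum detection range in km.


3.67 km


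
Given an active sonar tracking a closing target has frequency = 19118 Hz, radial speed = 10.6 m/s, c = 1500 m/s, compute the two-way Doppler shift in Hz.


fd = 2*f*v/c = 2 * 19118 * 10.6 / 1500 = 270.2

270.2 Hz


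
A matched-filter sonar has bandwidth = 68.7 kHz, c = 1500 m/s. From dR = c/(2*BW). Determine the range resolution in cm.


dR = c/(2*BW) = 1500 / (2 * 68.7e3) = 0.0109 m = 1.09 cm

1.09 cm


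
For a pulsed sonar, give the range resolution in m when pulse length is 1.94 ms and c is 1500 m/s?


dR = c*tau/2 = 1500 * 1.94e-3 / 2 = 1.455

1.455 m


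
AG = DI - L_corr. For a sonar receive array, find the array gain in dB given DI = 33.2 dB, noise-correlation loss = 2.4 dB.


AG = DI - L_corr = 33.2 - 2.4 = 30.8

30.8 dB


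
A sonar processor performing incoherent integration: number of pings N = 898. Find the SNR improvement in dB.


Gain = 5*log10(898) = 14.77

14.77 dB


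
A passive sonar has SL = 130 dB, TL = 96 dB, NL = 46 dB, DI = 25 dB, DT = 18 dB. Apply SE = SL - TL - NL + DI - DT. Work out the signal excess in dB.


SE = SL - TL - NL + DI - DT = 130 - 96 - 46 + 25 - 18 = -5

-5 dB


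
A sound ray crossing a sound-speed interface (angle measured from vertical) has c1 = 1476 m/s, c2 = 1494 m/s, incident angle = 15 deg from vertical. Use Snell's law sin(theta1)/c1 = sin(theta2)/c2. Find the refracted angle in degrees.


15.19 deg


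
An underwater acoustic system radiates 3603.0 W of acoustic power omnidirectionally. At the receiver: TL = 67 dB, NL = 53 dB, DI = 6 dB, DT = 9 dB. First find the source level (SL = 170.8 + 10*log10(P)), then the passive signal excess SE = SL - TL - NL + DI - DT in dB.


Step 1: SL = 170.8 + 10*log10(3603.0) = 206.37 dB
Step 2: SE = SL - TL - NL + DI - DT = 206.37 - 67 - 53 + 6 - 9 = 83.37

83.37 dB


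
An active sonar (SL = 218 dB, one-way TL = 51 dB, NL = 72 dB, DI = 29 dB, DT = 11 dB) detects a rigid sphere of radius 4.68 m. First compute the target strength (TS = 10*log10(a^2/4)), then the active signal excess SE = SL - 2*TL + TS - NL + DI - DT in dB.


Step 1: TS = 10*log10(4.68^2/4) = 7.38 dB
Step 2: SE = SL - 2*TL + TS - NL + DI - DT = 218 - 2*51 + (7.38) - 72 + 29 - 11 = 69.38

69.38 dB


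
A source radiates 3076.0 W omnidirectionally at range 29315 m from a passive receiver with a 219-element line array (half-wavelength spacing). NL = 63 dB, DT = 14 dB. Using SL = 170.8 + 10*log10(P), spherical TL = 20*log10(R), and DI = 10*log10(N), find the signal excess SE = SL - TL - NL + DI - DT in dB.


62.74 dB


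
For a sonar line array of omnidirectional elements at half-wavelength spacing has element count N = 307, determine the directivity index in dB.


DI = 10*log10(307) = 24.87

24.87 dB


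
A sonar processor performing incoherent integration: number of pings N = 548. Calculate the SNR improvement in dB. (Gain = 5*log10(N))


13.69 dB


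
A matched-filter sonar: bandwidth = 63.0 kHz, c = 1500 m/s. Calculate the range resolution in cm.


dR = c/(2*BW) = 1500 / (2 * 63.0e3) = 0.0119 m = 1.19 cm

1.19 cm


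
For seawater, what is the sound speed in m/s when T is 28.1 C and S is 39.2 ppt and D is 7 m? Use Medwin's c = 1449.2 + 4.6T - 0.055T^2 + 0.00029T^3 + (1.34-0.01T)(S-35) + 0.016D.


c = 1449.2 + 4.6*28.1 - 0.055*28.1^2 + 0.00029*28.1^3 + (1.34 - 0.01*28.1)*(39.2 - 35) + 0.016*7 = 1546.03

1546.03 m/s


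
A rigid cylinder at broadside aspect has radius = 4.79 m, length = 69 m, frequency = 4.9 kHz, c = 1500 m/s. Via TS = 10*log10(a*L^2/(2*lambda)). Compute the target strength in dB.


lambda = 1500/4900 = 0.30612 m
TS = 10*log10(4.79*69^2/(2*0.30612)) = 45.71

45.71 dB


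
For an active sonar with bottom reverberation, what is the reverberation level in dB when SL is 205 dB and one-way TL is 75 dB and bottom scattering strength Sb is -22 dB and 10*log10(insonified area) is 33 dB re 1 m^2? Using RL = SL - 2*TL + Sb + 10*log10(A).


RL = SL - 2*TL + Sb + 10*log10(A) = 205 - 2*75 + (-22) + 33 = 66

66 dB


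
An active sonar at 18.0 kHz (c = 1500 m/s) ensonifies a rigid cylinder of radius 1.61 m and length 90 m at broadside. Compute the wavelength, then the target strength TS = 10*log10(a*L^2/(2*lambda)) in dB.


Step 1: lambda = c/f = 1500/18000 = 0.08333 m
Step 2: TS = 10*log10(a*L^2/(2*lambda)) = 10*log10(1.61*90^2/(2*0.08333)) = 48.93

48.93 dB


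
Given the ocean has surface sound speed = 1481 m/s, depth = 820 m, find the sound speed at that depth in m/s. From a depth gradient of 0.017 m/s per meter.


c = 1481 + 0.017 * 820 = 1494.94

1494.94 m/s


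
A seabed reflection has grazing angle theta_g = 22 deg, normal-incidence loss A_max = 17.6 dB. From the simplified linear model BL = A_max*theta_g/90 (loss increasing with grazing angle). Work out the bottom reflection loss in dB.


BL = A_max * theta_g / 90 = 17.6 * 22 / 90 = 4.3

4.3 dB


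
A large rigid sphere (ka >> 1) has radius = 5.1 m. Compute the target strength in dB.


TS = 10*log10(5.1^2 / 4) = 10*log10(6.5025) = 8.13

8.13 dB


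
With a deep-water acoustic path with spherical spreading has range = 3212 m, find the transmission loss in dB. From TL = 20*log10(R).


TL = 20*log10(3212) = 70.14

70.14 dB


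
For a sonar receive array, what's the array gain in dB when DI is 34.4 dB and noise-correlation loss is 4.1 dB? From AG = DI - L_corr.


30.3 dB


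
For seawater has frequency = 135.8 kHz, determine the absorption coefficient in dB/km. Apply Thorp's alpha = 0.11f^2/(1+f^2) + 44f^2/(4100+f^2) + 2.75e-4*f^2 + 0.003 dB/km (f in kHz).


f^2 = 18441.64
alpha = 0.11*18441.64/(1+18441.64) + 44*18441.64/(4100+18441.64) + 2.75e-4*18441.64 + 0.003 = 41.181

41.181 dB/km


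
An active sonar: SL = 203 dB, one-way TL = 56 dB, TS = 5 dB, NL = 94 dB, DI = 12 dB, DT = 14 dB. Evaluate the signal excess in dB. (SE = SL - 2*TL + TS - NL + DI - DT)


SE = SL - 2*TL + TS - NL + DI - DT = 203 - 2*56 + (5) - 94 + 12 - 14 = 0

0 dB


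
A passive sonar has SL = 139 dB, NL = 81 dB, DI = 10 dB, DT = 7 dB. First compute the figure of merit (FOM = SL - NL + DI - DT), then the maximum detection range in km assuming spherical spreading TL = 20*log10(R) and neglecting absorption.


Step 1: FOM = SL - NL + DI - DT = 139 - 81 + 10 - 7 = 61 dB
Step 2: at max range FOM = TL = 20*log10(R), so R = 10^(61/20) = 1122.02 m = 1.12 km

1.12 km


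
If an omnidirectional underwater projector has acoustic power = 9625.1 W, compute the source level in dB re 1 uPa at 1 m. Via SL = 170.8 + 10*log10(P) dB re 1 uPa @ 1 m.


SL = 170.8 + 10*log10(9625.1) = 170.8 + 39.83 = 210.63

210.63 dB


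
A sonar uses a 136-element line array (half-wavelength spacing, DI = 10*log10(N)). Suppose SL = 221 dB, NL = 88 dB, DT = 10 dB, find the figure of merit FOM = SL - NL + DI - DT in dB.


Step 1: DI = 10*log10(136) = 21.34 dB
Step 2: FOM = SL - NL + DI - DT = 221 - 88 + 21.34 - 10 = 144.34

144.34 dB


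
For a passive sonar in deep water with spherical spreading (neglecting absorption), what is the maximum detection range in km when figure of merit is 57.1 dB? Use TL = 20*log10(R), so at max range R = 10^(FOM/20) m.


At max range FOM = TL, so 20*log10(R) = 57.1
R = 10^(57.1/20) = 716.14 m = 0.72 km

0.72 km


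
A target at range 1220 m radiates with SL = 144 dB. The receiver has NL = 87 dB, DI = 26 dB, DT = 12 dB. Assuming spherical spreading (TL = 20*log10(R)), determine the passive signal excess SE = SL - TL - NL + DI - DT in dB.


Step 1: TL = 20*log10(1220) = 61.73 dB
Step 2: SE = 144 - 61.73 - 87 + 26 - 12 = 9.27

9.27 dB


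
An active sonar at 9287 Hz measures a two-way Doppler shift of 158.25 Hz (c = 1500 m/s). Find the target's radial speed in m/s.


From fd = 2*f*v/c, v = c*fd/(2*f) = 1500 * 158.25 / (2*9287) = 12.78

12.78 m/s


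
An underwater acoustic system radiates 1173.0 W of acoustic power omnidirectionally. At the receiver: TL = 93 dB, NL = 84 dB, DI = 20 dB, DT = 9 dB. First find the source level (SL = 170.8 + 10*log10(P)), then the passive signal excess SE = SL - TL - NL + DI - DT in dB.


Step 1: SL = 170.8 + 10*log10(1173.0) = 201.49 dB
Step 2: SE = SL - TL - NL + DI - DT = 201.49 - 93 - 84 + 20 - 9 = 35.49

35.49 dB


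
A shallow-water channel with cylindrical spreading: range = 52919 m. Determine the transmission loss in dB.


TL = 10*log10(52919) = 47.24

47.24 dB


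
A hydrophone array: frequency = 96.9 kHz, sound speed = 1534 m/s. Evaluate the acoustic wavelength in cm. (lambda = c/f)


lambda = c/f = 1534 / 96900 = 0.0158 m = 1.58 cm

1.58 cm


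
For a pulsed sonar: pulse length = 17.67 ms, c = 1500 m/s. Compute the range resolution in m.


dR = c*tau/2 = 1500 * 17.67e-3 / 2 = 13.2525

13.2525 m


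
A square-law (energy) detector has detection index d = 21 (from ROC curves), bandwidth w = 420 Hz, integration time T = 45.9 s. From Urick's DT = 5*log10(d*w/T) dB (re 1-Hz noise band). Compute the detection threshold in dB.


DT = 5*log10(d*w/T) = 5*log10(21 * 420 / 45.9) = 5*log10(192.16) = 11.42

11.42 dB


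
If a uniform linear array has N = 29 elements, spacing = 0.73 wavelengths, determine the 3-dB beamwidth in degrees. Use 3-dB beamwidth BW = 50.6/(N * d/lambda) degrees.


2.39 deg


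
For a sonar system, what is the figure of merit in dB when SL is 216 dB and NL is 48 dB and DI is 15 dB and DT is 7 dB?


FOM = SL - NL + DI - DT = 216 - 48 + 15 - 7 = 176

176 dB


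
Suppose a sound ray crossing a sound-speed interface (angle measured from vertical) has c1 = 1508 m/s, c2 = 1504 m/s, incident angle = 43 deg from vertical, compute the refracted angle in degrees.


sin(theta2) = (c2/c1)*sin(theta1) = (1504/1508)*sin(43 deg) = 0.68019
theta2 = arcsin(0.68019) = 42.86

42.86 deg


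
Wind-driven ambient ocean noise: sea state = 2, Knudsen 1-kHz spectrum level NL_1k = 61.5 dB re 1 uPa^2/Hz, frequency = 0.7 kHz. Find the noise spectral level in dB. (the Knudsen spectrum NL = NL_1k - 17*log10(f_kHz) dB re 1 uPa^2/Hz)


64.13 dB


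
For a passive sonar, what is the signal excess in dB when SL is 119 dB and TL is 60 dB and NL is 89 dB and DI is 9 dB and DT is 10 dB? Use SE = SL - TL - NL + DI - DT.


SE = SL - TL - NL + DI - DT = 119 - 60 - 89 + 9 - 10 = -31

-31 dB


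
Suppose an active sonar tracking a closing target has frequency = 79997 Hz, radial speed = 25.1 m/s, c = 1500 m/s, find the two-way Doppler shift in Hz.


fd = 2*f*v/c = 2 * 79997 * 25.1 / 1500 = 2677.23

2677.23 Hz


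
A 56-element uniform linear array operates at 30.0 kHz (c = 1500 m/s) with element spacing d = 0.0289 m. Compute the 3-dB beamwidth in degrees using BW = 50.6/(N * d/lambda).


Step 1: lambda = 1500/30000 = 0.05 m
Step 2: d/lambda = 0.0289/0.05 = 0.578
Step 3: BW = 50.6/(N * d/lambda) = 50.6/(56 * 0.578) = 1.56

1.56 deg


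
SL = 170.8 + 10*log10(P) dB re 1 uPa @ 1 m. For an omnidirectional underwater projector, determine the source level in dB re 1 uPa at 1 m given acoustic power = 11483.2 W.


SL = 170.8 + 10*log10(11483.2) = 170.8 + 40.6 = 211.4

211.4 dB


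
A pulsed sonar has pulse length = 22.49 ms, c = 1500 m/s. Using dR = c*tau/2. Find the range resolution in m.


16.8675 m


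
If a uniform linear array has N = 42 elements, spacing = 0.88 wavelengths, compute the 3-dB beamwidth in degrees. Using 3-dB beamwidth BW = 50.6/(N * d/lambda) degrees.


1.37 deg


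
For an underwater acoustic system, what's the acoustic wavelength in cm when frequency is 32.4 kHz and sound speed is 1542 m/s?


lambda = c/f = 1542 / 32400 = 0.0476 m = 4.76 cm

4.76 cm


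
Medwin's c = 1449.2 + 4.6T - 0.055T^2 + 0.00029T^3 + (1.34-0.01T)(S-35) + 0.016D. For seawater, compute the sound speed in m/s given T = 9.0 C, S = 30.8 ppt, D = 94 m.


c = 1449.2 + 4.6*9.0 - 0.055*9.0^2 + 0.00029*9.0^3 + (1.34 - 0.01*9.0)*(30.8 - 35) + 0.016*94 = 1482.61

1482.61 m/s


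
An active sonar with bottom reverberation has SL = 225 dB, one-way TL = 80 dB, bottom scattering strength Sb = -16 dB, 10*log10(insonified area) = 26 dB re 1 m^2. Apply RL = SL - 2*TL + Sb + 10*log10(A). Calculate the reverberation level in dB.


75 dB


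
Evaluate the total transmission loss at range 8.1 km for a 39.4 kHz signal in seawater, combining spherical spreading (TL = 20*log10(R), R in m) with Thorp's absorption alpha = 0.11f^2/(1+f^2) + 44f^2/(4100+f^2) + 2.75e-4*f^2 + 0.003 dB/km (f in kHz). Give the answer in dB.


Step 1 (Thorp): alpha = 0.11*1552.36/(1+1552.36) + 44*1552.36/(4100+1552.36) + 2.75e-4*1552.36 + 0.003 = 12.624 dB/km
Step 2: TL_spread = 20*log10(8100) = 78.17 dB
Step 3: TL_abs = alpha*R = 12.624 * 8.1 = 102.25 dB
Step 4: TL_total = 78.17 + 102.25 = 180.42

180.42 dB


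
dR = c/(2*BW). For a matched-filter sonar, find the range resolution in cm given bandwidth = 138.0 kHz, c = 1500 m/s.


dR = c/(2*BW) = 1500 / (2 * 138.0e3) = 0.0054 m = 0.54 cm

0.54 cm


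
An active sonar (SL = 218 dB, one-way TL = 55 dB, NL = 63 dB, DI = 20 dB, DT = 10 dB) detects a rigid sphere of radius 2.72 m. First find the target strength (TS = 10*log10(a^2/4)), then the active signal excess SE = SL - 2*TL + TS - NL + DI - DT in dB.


Step 1: TS = 10*log10(2.72^2/4) = 2.67 dB
Step 2: SE = SL - 2*TL + TS - NL + DI - DT = 218 - 2*55 + (2.67) - 63 + 20 - 10 = 57.67

57.67 dB


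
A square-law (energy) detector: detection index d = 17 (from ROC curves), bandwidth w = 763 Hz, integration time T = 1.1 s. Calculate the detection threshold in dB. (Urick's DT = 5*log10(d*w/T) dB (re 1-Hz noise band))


DT = 5*log10(d*w/T) = 5*log10(17 * 763 / 1.1) = 5*log10(11791.82) = 20.36

20.36 dB


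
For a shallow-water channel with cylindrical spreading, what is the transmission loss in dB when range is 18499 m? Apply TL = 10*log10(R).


TL = 10*log10(18499) = 42.67

42.67 dB


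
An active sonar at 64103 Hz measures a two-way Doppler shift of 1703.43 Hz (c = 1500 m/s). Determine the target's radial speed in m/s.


From fd = 2*f*v/c, v = c*fd/(2*f) = 1500 * 1703.43 / (2*64103) = 19.93

19.93 m/s


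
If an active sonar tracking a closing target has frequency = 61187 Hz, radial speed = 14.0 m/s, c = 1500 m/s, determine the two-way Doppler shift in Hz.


fd = 2*f*v/c = 2 * 61187 * 14.0 / 1500 = 1142.16

1142.16 Hz


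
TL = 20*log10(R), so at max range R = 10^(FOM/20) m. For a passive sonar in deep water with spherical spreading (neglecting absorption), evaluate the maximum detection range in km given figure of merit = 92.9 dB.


At max range FOM = TL, so 20*log10(R) = 92.9
R = 10^(92.9/20) = 44157.04 m = 44.16 km

44.16 km


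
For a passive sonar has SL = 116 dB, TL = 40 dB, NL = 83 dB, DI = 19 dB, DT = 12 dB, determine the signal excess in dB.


0 dB


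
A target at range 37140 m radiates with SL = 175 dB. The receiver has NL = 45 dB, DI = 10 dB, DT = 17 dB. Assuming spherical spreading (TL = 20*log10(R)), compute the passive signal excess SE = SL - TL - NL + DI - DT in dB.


Step 1: TL = 20*log10(37140) = 91.4 dB
Step 2: SE = 175 - 91.4 - 45 + 10 - 17 = 31.6

31.6 dB


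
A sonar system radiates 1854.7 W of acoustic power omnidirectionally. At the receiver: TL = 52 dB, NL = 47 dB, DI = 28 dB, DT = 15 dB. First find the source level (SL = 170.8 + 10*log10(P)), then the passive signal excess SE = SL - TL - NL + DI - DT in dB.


Step 1: SL = 170.8 + 10*log10(1854.7) = 203.48 dB
Step 2: SE = SL - TL - NL + DI - DT = 203.48 - 52 - 47 + 28 - 15 = 117.48

117.48 dB


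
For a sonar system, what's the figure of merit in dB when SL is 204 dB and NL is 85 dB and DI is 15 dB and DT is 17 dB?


FOM = SL - NL + DI - DT = 204 - 85 + 15 - 17 = 117

117 dB


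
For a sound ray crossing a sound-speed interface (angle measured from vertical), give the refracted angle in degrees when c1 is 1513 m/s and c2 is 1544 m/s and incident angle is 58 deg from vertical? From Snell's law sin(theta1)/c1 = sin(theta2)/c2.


sin(theta2) = (c2/c1)*sin(theta1) = (1544/1513)*sin(58 deg) = 0.86542
theta2 = arcsin(0.86542) = 59.93

59.93 deg


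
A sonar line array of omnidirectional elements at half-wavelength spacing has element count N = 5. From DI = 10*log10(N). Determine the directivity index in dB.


6.99 dB


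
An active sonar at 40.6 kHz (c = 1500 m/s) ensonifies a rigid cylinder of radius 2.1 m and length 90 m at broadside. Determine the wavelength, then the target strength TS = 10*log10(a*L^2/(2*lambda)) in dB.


Step 1: lambda = c/f = 1500/40600 = 0.03695 m
Step 2: TS = 10*log10(a*L^2/(2*lambda)) = 10*log10(2.1*90^2/(2*0.03695)) = 53.62

53.62 dB


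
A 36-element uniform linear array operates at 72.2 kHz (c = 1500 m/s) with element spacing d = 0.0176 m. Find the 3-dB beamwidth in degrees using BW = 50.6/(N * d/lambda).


Step 1: lambda = 1500/72200 = 0.02078 m
Step 2: d/lambda = 0.0176/0.02078 = 0.847
Step 3: BW = 50.6/(N * d/lambda) = 50.6/(36 * 0.847) = 1.66

1.66 deg


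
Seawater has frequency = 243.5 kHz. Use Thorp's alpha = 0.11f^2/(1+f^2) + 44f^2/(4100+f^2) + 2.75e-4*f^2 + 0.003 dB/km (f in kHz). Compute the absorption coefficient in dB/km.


f^2 = 59292.25
alpha = 0.11*59292.25/(1+59292.25) + 44*59292.25/(4100+59292.25) + 2.75e-4*59292.25 + 0.003 = 57.573

57.573 dB/km


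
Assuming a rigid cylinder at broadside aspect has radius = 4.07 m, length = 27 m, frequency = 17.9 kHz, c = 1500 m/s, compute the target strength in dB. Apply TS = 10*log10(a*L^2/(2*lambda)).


lambda = 1500/17900 = 0.0838 m
TS = 10*log10(4.07*27^2/(2*0.0838)) = 42.48

42.48 dB


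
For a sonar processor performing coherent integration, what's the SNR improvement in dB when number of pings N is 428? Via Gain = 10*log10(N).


Gain = 10*log10(428) = 26.31

26.31 dB


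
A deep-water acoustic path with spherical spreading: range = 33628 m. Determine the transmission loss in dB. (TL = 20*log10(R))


TL = 20*log10(33628) = 90.53

90.53 dB


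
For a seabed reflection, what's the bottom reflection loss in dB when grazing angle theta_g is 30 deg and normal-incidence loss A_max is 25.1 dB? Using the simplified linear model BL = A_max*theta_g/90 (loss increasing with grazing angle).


8.37 dB


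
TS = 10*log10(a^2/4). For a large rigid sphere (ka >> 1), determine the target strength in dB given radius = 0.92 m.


-6.74 dB


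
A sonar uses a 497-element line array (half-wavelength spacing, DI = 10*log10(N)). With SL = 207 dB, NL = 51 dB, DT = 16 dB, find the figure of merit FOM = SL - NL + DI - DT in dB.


166.96 dB


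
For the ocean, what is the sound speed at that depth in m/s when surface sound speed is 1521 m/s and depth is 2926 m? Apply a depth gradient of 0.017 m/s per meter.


1570.742 m/s


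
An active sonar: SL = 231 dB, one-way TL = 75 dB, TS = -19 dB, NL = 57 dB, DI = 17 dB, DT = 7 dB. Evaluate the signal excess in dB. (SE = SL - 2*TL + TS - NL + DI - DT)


SE = SL - 2*TL + TS - NL + DI - DT = 231 - 2*75 + (-19) - 57 + 17 - 7 = 15

15 dB


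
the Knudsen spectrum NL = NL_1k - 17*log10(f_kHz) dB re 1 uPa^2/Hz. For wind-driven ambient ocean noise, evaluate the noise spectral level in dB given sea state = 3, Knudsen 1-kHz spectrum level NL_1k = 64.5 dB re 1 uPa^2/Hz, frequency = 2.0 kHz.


NL = NL_1k - 17*log10(f_kHz) = 64.5 - 17*log10(2.0) = 64.5 - (5.12) = 59.38

59.38 dB


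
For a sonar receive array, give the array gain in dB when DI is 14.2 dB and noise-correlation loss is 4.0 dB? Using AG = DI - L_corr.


10.2 dB


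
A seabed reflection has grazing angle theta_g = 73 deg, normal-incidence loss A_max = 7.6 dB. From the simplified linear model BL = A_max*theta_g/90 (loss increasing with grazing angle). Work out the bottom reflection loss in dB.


6.16 dB


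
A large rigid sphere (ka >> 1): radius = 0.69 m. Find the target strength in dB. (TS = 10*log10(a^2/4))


-9.24 dB


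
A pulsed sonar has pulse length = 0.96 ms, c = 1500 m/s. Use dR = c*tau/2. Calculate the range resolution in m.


dR = c*tau/2 = 1500 * 0.96e-3 / 2 = 0.72

0.72 m


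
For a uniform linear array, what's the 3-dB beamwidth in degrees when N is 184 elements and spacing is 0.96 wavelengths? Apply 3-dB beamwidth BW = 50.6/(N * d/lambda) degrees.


0.29 deg
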